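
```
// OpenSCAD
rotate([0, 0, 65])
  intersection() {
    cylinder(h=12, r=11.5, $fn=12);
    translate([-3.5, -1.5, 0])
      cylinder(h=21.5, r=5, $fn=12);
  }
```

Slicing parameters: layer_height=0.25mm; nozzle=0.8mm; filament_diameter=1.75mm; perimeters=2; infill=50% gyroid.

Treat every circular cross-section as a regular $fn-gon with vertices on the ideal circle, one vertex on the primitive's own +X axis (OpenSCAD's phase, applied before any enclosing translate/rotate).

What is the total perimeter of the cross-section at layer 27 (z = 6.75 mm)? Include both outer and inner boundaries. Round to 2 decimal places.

At z = 6.75 mm: the r=11.5 cylinder gives a regular 12-gon of circumradius 11.5 (constant along its height) (perimeter = 2·12·11.500·sin(180°/12) = 71.43 mm); the r=5 cylinder at (-3.5, -1.5) gives a regular 12-gon of circumradius 5 (constant along its height) (perimeter = 2·12·5.000·sin(180°/12) = 31.06 mm); After intersecting: the r=5 cylinder at (-3.5, -1.5) lies inside the r=11.5 cylinder, so the common part is the r=5 cylinder at (-3.5, -1.5) itself — boundary = 31.06 mm; (whole slice rotated 65° about Z — lengths, areas and connectivity unchanged). Overall, the cross-section is a single solid region. Total boundary length (outer) = 31.06 mm.

31.06 mm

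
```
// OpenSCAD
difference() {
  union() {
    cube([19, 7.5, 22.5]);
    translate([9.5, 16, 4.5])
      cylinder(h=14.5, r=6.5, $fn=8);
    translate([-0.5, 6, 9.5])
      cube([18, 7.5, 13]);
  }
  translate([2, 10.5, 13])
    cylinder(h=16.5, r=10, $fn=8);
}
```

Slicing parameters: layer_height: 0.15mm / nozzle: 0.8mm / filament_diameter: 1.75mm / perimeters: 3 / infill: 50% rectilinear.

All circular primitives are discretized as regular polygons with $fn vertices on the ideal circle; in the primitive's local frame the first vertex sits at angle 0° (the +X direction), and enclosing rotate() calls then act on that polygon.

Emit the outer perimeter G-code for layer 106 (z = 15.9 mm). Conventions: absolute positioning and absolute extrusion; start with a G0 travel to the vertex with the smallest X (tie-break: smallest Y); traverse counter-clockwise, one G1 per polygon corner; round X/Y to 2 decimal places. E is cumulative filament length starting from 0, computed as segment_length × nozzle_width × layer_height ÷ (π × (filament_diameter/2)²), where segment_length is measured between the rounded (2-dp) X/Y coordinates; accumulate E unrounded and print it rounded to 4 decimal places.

At z = 15.9 mm: the cube (footprint 19×7.5) is included at this height; the r=6.5 cylinder at (9.5, 16) contributes a regular 8-gon of circumradius 6.5; the cube at (-0.5, 6) is present — its section is the full 18×7.5 rectangle; Merging all regions: the regions partially overlap (shared area 56.09 mm²), so overlapping operands fuse into one piece — 1 connected region; the cylinder at (2, 10.5): section is a regular 8-gon, circumradius r=10; Taking the first minus the rest: starting from that combined region, the r=10 cylinder at (2, 10.5) partially overlaps it — only the 159.30 mm² overlap (of its 282.84 mm²) is removed, clipping the outline — 1 connected region. The outline is a single polygon with 16 vertices. Extrusion per mm of travel: 0.8 × 0.15 / (π × 0.875²) = 0.049890. Accumulating E over each segment gives final E = 4.3328.

G0 X0.00 Y0.00 Z15.90
G1 X19.00 Y0.00 E0.9479
G1 X19.00 Y7.50 E1.3221
G1 X17.50 Y7.50 E1.3969
G1 X17.50 Y13.50 E1.6963
G1 X14.96 Y13.50 E1.8230
G1 X16.00 Y16.00 E1.9581
G1 X14.10 Y20.60 E2.2064
G1 X9.50 Y22.50 E2.4547
G1 X4.90 Y20.60 E2.7030
G1 X4.44 Y19.49 E2.7629
G1 X9.07 Y17.57 E3.0130
G1 X12.00 Y10.50 E3.3948
G1 X9.07 Y3.43 E3.7766
G1 X2.00 Y0.50 E4.1584
G1 X0.00 Y1.33 E4.2665
G1 X0.00 Y0.00 E4.3328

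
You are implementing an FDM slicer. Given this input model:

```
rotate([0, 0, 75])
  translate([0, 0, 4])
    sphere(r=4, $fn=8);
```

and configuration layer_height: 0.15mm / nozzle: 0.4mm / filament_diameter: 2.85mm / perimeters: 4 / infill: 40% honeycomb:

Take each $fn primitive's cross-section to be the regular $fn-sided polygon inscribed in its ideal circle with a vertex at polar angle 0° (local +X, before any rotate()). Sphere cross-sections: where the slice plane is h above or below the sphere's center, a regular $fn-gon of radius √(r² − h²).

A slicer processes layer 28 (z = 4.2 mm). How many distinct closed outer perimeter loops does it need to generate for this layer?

At z = 4.2 mm: the sphere: section is a regular 8-gon, circumradius = √(r²−h²) = √(4²−0.2²) = 3.995; (rotated 75° about Z; rotation is an isometry so areas/perimeters/island counts are preserved). The result has 1 disconnected region.

1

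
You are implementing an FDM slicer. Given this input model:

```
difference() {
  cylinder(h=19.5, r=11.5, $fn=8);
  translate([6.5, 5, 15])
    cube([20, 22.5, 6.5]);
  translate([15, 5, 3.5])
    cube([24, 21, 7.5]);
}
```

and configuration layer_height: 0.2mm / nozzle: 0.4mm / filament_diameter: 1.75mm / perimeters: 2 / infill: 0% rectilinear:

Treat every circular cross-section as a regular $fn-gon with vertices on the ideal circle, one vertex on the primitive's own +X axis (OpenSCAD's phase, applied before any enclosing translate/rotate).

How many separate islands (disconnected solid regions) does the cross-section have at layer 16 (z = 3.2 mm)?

1

At z = 3.2 mm: the r=11.5 cylinder contributes a regular 8-gon of circumradius 11.5; the cube at (6.5, 5) is not intersected at this z (z outside [15, 21.5]); the cube at (15, 5) is not intersected at this z (z outside [3.5, 11]); After the difference (first − rest): none of the subtracted shapes is present at this height, so the r=11.5 cylinder is unchanged — 1 connected region. Overall, the cross-section is a single solid region. Island count = 1.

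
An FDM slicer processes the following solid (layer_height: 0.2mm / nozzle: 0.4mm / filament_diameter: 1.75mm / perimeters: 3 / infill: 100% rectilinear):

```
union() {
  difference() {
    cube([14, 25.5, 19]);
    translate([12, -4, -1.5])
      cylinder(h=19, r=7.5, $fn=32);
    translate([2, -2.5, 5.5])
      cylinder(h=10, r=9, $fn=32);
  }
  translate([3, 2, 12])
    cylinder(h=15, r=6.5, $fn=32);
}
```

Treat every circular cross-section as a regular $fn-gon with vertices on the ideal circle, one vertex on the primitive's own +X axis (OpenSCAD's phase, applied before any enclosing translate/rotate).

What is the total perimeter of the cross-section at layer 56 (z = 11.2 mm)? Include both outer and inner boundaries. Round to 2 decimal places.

At z = 11.2 mm: the cube (footprint 14×25.5) is included at this height (perimeter 79.00 mm); the r=7.5 cylinder at (12, -4) contributes a regular 32-gon of circumradius 7.5 (perimeter = 2·32·7.500·sin(180°/32) = 47.05 mm); the cylinder at (2, -2.5): section is a regular 32-gon, circumradius r=9 (perimeter = 2·32·9.000·sin(180°/32) = 56.46 mm); After the difference (first − rest): starting from the 14×25.5 cube, the r=7.5 cylinder at (12, -4) partially overlaps it — only the 22.26 mm² overlap (of its 175.58 mm²) is removed, clipping the outline; the r=9 cylinder at (2, -2.5) partially overlaps it — only the 45.29 mm² overlap (of its 252.84 mm²) is removed, clipping the outline — boundary = 70.81 mm; the cylinder at (3, 2) does not reach this height (z outside [12, 27]); Taking the union: only the result so far is present, so the union is just that shape — boundary = 70.81 mm. Overall, the cross-section is a single solid region. Total boundary length (outer) = 70.81 mm.

70.81 mm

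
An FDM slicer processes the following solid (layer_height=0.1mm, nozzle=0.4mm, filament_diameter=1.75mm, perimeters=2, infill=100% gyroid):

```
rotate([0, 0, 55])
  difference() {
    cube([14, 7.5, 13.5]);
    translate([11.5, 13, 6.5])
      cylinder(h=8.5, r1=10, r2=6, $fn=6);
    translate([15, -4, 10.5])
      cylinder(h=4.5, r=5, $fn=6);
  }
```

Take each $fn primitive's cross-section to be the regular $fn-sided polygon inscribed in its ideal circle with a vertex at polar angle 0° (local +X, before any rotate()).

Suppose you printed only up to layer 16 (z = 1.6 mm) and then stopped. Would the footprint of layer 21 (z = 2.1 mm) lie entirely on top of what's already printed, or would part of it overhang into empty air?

Compare the two slices. At z = 1.6: the cube (footprint 14×7.5) is included at this height (area 105.00 mm²); the cone at (11.5, 13) is not intersected at this z (z outside [6.5, 15]); the cylinder at (15, -4) is not intersected at this z (z outside [10.5, 15]); After the difference (first − rest): none of the subtracted shapes is present at this height, so the 14×7.5 cube is unchanged — area = 105.00 mm²; (whole slice rotated 55° about Z — lengths, areas and connectivity unchanged). At z = 2.1: the cube is present — its section is the full 14×7.5 rectangle (area 105.00 mm²); the cone at (11.5, 13) is not intersected at this z (z outside [6.5, 15]); the cylinder at (15, -4) does not reach this height (z outside [10.5, 15]); Taking the first minus the rest: none of the subtracted shapes is present at this height, so the 14×7.5 cube is unchanged — area = 105.00 mm²; (whole slice rotated 55° about Z — lengths, areas and connectivity unchanged). Checking containment: the cross-section at z = 2.1 is a subset of the cross-section at z = 1.6.

entirely on top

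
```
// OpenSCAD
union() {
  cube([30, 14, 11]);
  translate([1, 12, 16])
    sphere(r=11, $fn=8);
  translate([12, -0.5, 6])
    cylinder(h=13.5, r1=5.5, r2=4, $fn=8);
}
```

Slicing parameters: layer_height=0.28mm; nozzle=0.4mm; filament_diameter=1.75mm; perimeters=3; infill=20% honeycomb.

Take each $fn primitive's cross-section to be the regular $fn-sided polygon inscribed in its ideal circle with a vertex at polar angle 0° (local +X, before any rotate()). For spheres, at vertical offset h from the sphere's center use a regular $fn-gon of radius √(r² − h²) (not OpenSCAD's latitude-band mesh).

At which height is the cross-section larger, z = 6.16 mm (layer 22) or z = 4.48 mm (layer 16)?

layer 22 (z = 6.16 mm)

Layer 22 (z = 6.16): the 30×14 cube contributes its full rectangle (area 420.00 mm²); the r=11 sphere at (1, 12) slices to a regular 8-gon of circumradius 4.917 (√(r²−h²) with h=9.84 from center) (area = (8/2)·4.917²·sin(360°/8) = 68.38 mm²); the cone at (12, -0.5): at t=0.012 of its height the radius interpolates to r₁+(r₂−r₁)t = 5.482, giving a regular 8-gon of that circumradius (area = (8/2)·5.482²·sin(360°/8) = 85.01 mm²); Merging all regions: the regions partially overlap — summed areas 573.38 mm² minus the doubly-counted overlap 69.93 mm² gives 503.45 mm² — area = 503.45 mm². So its area = 503.45 mm². Layer 16 (z = 4.48): the cube (footprint 30×14) is included at this height (area 420.00 mm²); the sphere at (1, 12) does not reach this height (|z−center|=11.520 > r=11); the cone at (12, -0.5) is not intersected at this z (z outside [6, 19.5]); Merging all regions: only the 30×14 cube is present, so the union is just that shape — area = 420.00 mm². So its area = 420.00 mm². Layer 22 is larger (503.45 vs 420.00 mm²).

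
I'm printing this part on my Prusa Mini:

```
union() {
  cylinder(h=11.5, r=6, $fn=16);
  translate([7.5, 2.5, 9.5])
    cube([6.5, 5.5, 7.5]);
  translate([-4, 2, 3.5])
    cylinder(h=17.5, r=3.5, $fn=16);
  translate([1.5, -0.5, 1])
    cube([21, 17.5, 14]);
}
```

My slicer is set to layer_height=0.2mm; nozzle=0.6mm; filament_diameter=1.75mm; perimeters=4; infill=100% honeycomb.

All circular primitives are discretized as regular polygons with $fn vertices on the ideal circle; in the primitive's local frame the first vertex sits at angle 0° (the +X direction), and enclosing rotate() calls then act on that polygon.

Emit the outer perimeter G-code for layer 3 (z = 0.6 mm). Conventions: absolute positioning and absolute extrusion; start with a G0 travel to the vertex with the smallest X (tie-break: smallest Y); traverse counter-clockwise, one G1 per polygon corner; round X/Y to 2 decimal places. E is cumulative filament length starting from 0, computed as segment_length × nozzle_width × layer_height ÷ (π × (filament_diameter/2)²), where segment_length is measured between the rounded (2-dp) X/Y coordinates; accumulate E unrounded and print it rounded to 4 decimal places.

At z = 0.6 mm: the cylinder: section is a regular 16-gon, circumradius r=6; the cube at (7.5, 2.5) is not intersected at this z (z outside [9.5, 17]); the cylinder at (-4, 2) is absent (z outside [3.5, 21]); the cube at (1.5, -0.5) does not reach this height (z outside [1, 15]); Combining (union): only the r=6 cylinder is present, so the union is just that shape — 1 connected region. The outline is a single polygon with 16 vertices. Extrusion per mm of travel: 0.6 × 0.2 / (π × 0.875²) = 0.049890. Accumulating E over each segment gives final E = 1.8682.

G0 X-6.00 Y0.00 Z0.60
G1 X-5.54 Y-2.30 E0.1170
G1 X-4.24 Y-4.24 E0.2335
G1 X-2.30 Y-5.54 E0.3500
G1 X0.00 Y-6.00 E0.4671
G1 X2.30 Y-5.54 E0.5841
G1 X4.24 Y-4.24 E0.7006
G1 X5.54 Y-2.30 E0.8171
G1 X6.00 Y0.00 E0.9341
G1 X5.54 Y2.30 E1.0511
G1 X4.24 Y4.24 E1.1676
G1 X2.30 Y5.54 E1.2841
G1 X0.00 Y6.00 E1.4012
G1 X-2.30 Y5.54 E1.5182
G1 X-4.24 Y4.24 E1.6347
G1 X-5.54 Y2.30 E1.7512
G1 X-6.00 Y0.00 E1.8682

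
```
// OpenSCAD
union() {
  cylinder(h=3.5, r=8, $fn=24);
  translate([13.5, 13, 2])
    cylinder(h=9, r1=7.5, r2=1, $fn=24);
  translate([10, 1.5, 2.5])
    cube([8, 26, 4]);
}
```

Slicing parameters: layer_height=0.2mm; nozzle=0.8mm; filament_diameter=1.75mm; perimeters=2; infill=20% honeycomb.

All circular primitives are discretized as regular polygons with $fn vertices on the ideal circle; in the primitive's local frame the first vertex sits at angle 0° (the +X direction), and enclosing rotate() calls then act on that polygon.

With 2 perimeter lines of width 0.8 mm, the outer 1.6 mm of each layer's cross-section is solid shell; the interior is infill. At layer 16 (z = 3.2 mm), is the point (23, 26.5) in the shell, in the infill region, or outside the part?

At z = 3.2 mm: the r=8 cylinder gives a regular 24-gon of circumradius 8 (constant along its height); the cone at (13.5, 13) contributes a regular 24-gon of circumradius 6.633 (interpolated between r1=7.5 and r2=1 at t=0.133); the cube at (10, 1.5) is present — its section is the full 8×26 rectangle; Combining (union): the regions partially overlap (shared area 98.26 mm²), so overlapping operands fuse into one piece — 2 connected regions. Overall, the cross-section has 2 separate islands. The nearest boundary edge runs (18.00, 27.50)→(18.00, 17.84); distance from the point to it = 5.00 mm. The point is not inside any of the regions above, so it lies outside the cross-section (5.00 mm from the nearest boundary).

outside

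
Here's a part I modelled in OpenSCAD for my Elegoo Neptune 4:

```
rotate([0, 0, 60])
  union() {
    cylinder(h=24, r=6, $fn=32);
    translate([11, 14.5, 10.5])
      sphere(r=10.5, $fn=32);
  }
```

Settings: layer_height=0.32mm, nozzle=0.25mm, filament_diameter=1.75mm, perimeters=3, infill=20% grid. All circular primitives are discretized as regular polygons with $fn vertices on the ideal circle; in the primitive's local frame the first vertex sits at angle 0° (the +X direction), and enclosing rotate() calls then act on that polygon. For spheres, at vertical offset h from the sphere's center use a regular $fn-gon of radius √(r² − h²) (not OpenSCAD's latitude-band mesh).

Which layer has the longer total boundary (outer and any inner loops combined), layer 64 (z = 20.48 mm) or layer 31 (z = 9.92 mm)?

Layer 64 (z = 20.48): the r=6 cylinder contributes a regular 32-gon of circumradius 6 (perimeter = 2·32·6.000·sin(180°/32) = 37.64 mm); the r=10.5 sphere at (11, 14.5) slices to a regular 32-gon of circumradius 3.263 (√(r²−h²) with h=9.98 from center) (perimeter = 2·32·3.263·sin(180°/32) = 20.47 mm); Merging all regions: the 2 present regions are separate (no shared area or edge), so areas and boundary lengths simply add and each stays a separate island — boundary = 58.11 mm; (rotated 60° about Z; rotation is an isometry so areas/perimeters/island counts are preserved). So its perimeter = 58.11 mm. Layer 31 (z = 9.92): the r=6 cylinder contributes a regular 32-gon of circumradius 6 (perimeter = 2·32·6.000·sin(180°/32) = 37.64 mm); the sphere at (11, 14.5): section is a regular 32-gon, circumradius = √(r²−h²) = √(10.5²−0.58²) = 10.484 (perimeter = 2·32·10.484·sin(180°/32) = 65.77 mm); Combining (union): the 2 present regions are separate (no shared area or edge), so areas and boundary lengths simply add and each stays a separate island — boundary = 103.41 mm; (whole slice rotated 60° about Z — lengths, areas and connectivity unchanged). So its perimeter = 103.41 mm. Layer 31 is larger (103.41 vs 58.11 mm).

layer 31 (z = 9.92 mm)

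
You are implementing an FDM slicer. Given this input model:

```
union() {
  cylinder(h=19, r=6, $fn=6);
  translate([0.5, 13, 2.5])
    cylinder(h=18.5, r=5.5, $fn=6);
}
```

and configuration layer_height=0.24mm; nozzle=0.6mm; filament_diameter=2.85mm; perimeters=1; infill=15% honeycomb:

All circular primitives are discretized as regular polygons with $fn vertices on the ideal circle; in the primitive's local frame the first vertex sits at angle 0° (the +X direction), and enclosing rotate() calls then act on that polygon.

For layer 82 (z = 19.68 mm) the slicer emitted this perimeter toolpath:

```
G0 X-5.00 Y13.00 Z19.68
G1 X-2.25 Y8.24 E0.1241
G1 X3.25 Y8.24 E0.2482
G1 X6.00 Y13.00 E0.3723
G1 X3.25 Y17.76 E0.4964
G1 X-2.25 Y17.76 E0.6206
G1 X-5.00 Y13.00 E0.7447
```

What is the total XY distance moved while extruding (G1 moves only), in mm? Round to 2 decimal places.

32.99 mm

Sum the Euclidean lengths of each G1 segment: total = 32.99 mm.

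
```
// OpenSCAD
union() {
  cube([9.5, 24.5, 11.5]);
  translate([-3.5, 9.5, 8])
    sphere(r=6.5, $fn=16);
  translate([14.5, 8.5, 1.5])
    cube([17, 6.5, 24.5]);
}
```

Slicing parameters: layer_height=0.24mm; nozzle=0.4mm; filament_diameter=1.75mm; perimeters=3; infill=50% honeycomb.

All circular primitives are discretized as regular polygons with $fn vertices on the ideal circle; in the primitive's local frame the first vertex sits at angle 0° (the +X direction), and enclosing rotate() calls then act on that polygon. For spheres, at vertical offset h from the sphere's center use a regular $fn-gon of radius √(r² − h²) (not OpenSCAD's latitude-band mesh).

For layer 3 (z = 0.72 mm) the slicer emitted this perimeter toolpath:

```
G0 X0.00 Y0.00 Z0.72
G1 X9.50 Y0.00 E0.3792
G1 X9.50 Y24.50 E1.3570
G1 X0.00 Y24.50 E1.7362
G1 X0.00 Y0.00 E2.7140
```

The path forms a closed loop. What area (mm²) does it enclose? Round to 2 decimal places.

Apply the shoelace formula to the sequence of (X, Y) vertices; enclosed area = 232.75 mm².

232.75 mm²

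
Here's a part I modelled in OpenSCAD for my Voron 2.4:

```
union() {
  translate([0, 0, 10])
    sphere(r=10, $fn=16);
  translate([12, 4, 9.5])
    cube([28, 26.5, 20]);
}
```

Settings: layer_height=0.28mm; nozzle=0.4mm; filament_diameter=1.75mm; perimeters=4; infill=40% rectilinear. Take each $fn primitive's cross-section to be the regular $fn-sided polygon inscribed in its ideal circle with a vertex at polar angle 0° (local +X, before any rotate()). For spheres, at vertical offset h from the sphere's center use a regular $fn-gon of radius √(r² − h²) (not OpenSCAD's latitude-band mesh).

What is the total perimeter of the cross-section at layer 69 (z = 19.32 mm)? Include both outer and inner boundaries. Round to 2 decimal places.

At z = 19.32 mm: the r=10 sphere contributes a regular 16-gon of circumradius √(10²−9.32²) = 3.625 (perimeter = 2·16·3.625·sin(180°/16) = 22.63 mm); the 28×26.5 cube at (12, 4) contributes its full rectangle (perimeter 109.00 mm); Taking the union: the 2 present regions are separate (no shared area or edge), so areas and boundary lengths simply add and each stays a separate island — boundary = 131.63 mm. Overall, the cross-section has 2 separate islands. Total boundary length (outer) = 131.63 mm.

131.63 mm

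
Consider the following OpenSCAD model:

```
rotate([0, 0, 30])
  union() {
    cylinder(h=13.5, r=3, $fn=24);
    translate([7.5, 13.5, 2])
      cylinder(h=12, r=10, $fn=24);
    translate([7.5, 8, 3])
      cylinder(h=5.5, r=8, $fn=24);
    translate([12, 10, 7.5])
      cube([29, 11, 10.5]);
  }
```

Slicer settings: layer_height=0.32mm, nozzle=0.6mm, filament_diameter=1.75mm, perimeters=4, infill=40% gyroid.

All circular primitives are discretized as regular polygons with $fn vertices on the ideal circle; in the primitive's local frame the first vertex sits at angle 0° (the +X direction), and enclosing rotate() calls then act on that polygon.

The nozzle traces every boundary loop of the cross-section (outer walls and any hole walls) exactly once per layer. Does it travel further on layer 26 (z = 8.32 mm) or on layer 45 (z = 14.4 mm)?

Layer 26 (z = 8.32): the cylinder: section is a regular 24-gon, circumradius r=3 (perimeter = 2·24·3.000·sin(180°/24) = 18.80 mm); the cylinder at (7.5, 13.5): section is a regular 24-gon, circumradius r=10 (perimeter = 2·24·10.000·sin(180°/24) = 62.65 mm); the r=8 cylinder at (7.5, 8) contributes a regular 24-gon of circumradius 8 (perimeter = 2·24·8.000·sin(180°/24) = 50.12 mm); the cube at (12, 10) is present — its section is the full 29×11 rectangle (perimeter 80.00 mm); Merging all regions: the regions partially overlap (shared area 202.34 mm²), so the edge portions inside another operand are dropped and the merged outline is re-measured after clipping — boundary = 137.18 mm; (rotated 30° about Z; rotation is an isometry so areas/perimeters/island counts are preserved). So its perimeter = 137.18 mm. Layer 45 (z = 14.4): the cylinder is not intersected at this z (z outside [0, 13.5]); the cylinder at (7.5, 13.5) is not intersected at this z (z outside [2, 14]); the cylinder at (7.5, 8) is absent (z outside [3, 8.5]); the 29×11 cube at (12, 10) contributes its full rectangle (perimeter 80.00 mm); Taking the union: only the 29×11 cube at (12, 10) is present, so the union is just that shape — boundary = 80.00 mm; (rotated 30° about Z; rotation is an isometry so areas/perimeters/island counts are preserved). So its perimeter = 80.00 mm. Layer 26 is larger (137.18 vs 80.00 mm).

layer 26 (z = 8.32 mm)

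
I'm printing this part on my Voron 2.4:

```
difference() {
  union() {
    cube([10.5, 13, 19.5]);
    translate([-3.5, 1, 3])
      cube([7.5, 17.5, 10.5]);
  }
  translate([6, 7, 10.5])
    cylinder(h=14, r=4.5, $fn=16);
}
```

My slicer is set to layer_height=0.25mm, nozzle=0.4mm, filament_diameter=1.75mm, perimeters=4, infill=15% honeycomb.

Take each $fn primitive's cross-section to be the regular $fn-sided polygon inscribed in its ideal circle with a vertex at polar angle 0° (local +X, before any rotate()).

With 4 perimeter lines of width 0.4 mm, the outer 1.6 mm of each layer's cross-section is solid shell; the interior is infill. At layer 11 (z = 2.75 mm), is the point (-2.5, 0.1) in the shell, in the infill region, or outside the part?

At z = 2.75 mm: the 10.5×13 cube contributes its full rectangle; the cube at (-3.5, 1) does not reach this height (z outside [3, 13.5]); Merging all regions: only the 10.5×13 cube is present, so the union is just that shape — 1 connected region; the cylinder at (6, 7) does not reach this height (z outside [10.5, 24.5]); Taking the first minus the rest: none of the subtracted shapes is present at this height, so that combined region is unchanged — 1 connected region. Overall, the cross-section is a single solid region. The nearest boundary edge runs (0.00, 13.00)→(0.00, 0.00); distance from the point to it = 2.50 mm. The point is not inside any of the regions above, so it lies outside the cross-section (2.50 mm from the nearest boundary).

outside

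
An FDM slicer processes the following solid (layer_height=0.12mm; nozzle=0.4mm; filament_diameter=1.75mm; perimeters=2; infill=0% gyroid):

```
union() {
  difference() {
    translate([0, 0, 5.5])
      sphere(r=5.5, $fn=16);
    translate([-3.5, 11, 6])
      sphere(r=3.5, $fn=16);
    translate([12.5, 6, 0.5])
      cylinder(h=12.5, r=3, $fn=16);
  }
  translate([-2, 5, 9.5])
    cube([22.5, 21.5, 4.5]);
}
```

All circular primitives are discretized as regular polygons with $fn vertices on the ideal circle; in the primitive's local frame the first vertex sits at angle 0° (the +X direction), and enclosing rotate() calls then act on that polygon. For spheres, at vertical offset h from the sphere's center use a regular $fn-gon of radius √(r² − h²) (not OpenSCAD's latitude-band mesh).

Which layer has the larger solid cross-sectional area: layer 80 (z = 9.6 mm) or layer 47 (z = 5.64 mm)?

Layer 80 (z = 9.6): the r=5.5 sphere slices to a regular 16-gon of circumradius 3.666 (√(r²−h²) with h=4.1 from center) (area = (16/2)·3.666²·sin(360°/16) = 41.15 mm²); the sphere at (-3.5, 11) is absent (|z−center|=3.600 > r=3.5); the r=3 cylinder at (12.5, 6) contributes a regular 16-gon of circumradius 3 (area = (16/2)·3.000²·sin(360°/16) = 27.55 mm²); Taking the first minus the rest: starting from the r=5.5 sphere (41.15 mm²), the r=3 cylinder at (12.5, 6) misses the remaining region (no effect) — area = 41.15 mm²; the cube at (-2, 5) is present — its section is the full 22.5×21.5 rectangle (area 483.75 mm²); Merging all regions: the 2 present regions are separate (no shared area or edge), so areas and boundary lengths simply add and each stays a separate island — area = 524.90 mm². So its area = 524.90 mm². Layer 47 (z = 5.64): the r=5.5 sphere slices to a regular 16-gon of circumradius 5.498 (√(r²−h²) with h=0.14 from center) (area = (16/2)·5.498²·sin(360°/16) = 92.55 mm²); the sphere at (-3.5, 11): section is a regular 16-gon, circumradius = √(r²−h²) = √(3.5²−0.36²) = 3.481 (area = (16/2)·3.481²·sin(360°/16) = 37.11 mm²); the r=3 cylinder at (12.5, 6) gives a regular 16-gon of circumradius 3 (constant along its height) (area = (16/2)·3.000²·sin(360°/16) = 27.55 mm²); Taking the first minus the rest: starting from the r=5.5 sphere (92.55 mm²), the r=3.5 sphere at (-3.5, 11) misses the remaining region (no effect); the r=3 cylinder at (12.5, 6) misses the remaining region (no effect) — area = 92.55 mm²; the cube at (-2, 5) is absent (z outside [9.5, 14]); Merging all regions: only that combined region is present, so the union is just that shape — area = 92.55 mm². So its area = 92.55 mm². Layer 80 is larger (524.90 vs 92.55 mm²).

layer 80 (z = 9.6 mm)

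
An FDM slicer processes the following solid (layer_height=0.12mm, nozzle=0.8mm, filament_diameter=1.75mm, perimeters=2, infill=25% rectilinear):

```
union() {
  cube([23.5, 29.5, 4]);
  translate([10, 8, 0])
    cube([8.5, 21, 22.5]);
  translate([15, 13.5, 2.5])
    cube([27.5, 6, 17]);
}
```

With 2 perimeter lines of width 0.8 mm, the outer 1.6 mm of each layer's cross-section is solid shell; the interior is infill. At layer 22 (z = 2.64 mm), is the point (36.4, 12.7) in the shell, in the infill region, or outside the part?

outside

At z = 2.64 mm: the cube (footprint 23.5×29.5) is included at this height; the cube at (10, 8) (footprint 8.5×21) is included at this height; the cube at (15, 13.5) (footprint 27.5×6) is included at this height; Merging all regions: the regions partially overlap (shared area 229.50 mm²), so overlapping operands fuse into one piece — 1 connected region. Overall, the cross-section is a single solid region. The nearest boundary edge runs (42.50, 13.50)→(23.50, 13.50); distance from the point to it = 0.80 mm. The point is not inside any of the regions above, so it lies outside the cross-section (0.80 mm from the nearest boundary).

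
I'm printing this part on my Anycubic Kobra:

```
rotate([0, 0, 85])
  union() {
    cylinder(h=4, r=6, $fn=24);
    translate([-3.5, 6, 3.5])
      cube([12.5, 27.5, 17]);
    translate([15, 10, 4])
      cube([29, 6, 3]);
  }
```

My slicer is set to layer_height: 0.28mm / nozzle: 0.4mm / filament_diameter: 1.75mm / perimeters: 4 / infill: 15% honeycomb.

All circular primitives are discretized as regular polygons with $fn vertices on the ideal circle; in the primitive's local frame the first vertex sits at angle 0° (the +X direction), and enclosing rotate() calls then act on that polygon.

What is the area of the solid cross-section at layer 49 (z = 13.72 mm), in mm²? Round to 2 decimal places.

At z = 13.72 mm: the cylinder is not intersected at this z (z outside [0, 4]); the cube at (-3.5, 6) (footprint 12.5×27.5) is included at this height (area 343.75 mm²); the cube at (15, 10) is absent (z outside [4, 7]); Taking the union: only the 12.5×27.5 cube at (-3.5, 6) is present, so the union is just that shape — area = 343.75 mm²; (whole slice rotated 85° about Z — lengths, areas and connectivity unchanged). Overall, the cross-section is a single solid region. Net area = 343.75 mm².

343.75 mm²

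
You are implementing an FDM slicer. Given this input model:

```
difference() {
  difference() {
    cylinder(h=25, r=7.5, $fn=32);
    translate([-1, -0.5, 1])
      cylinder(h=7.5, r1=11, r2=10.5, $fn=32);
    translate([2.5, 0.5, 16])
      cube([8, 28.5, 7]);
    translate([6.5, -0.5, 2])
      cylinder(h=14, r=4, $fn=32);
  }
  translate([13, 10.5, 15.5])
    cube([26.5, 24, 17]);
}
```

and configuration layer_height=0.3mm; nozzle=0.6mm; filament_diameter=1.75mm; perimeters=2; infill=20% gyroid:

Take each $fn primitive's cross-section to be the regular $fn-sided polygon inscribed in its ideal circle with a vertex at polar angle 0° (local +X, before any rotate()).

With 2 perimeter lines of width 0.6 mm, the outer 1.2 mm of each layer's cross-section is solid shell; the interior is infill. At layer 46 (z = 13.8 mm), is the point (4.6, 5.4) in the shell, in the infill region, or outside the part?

shell

At z = 13.8 mm: the r=7.5 cylinder gives a regular 32-gon of circumradius 7.5 (constant along its height); the cone at (-1, -0.5) does not reach this height (z outside [1, 8.5]); the cube at (2.5, 0.5) is not intersected at this z (z outside [16, 23]); the r=4 cylinder at (6.5, -0.5) contributes a regular 32-gon of circumradius 4; Subtracting the remaining from the first: starting from the r=7.5 cylinder, the r=4 cylinder at (6.5, -0.5) partially overlaps it — only the 29.65 mm² overlap (of its 49.94 mm²) is removed, clipping the outline — 1 connected region; the cube at (13, 10.5) is not intersected at this z (z outside [15.5, 32.5]); Subtracting the remaining from the first: none of the subtracted shapes is present at this height, so the result so far is unchanged — 1 connected region. Overall, the cross-section is a single solid region. The nearest boundary edge runs (4.17, 6.24)→(5.30, 5.30); distance from the point to it = 0.37 mm. The point is inside the cross-section, 0.37 mm from the nearest boundary — within the 1.2 mm shell band (2 × 0.6).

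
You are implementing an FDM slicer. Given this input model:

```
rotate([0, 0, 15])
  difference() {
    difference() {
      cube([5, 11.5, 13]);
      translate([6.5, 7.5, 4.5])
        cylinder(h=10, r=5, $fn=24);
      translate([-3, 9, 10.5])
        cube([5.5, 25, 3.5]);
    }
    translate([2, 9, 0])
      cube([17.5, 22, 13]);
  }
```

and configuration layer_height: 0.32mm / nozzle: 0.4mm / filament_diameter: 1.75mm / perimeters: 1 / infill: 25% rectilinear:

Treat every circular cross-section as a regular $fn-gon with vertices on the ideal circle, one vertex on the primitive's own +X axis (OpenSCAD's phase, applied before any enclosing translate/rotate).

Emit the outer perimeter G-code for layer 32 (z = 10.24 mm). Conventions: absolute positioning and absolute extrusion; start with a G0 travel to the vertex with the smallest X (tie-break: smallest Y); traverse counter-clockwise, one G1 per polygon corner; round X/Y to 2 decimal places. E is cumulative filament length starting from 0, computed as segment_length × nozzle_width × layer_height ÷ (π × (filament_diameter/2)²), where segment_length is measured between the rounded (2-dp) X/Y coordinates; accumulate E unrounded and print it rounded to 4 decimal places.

G0 X-2.98 Y11.11 Z10.24
G1 X0.00 Y0.00 E0.6121
G1 X4.83 Y1.29 E0.8782
G1 X4.12 Y3.96 E1.0252
G1 X3.04 Y4.10 E1.0832
G1 X1.84 Y4.60 E1.1523
G1 X0.80 Y5.39 E1.2218
G1 X0.01 Y6.43 E1.2913
G1 X-0.49 Y7.63 E1.3605
G1 X-0.66 Y8.93 E1.4303
G1 X-0.55 Y9.78 E1.4759
G1 X-1.04 Y11.63 E1.5777
G1 X-2.98 Y11.11 E1.6846

At z = 10.24 mm: the cube is present — its section is the full 5×11.5 rectangle; the cylinder at (6.5, 7.5): section is a regular 24-gon, circumradius r=5; the cube at (-3, 9) is not intersected at this z (z outside [10.5, 14]); Subtracting the remaining from the first: starting from the 5×11.5 cube, the r=5 cylinder at (6.5, 7.5) partially overlaps it — only the 23.52 mm² overlap (of its 77.65 mm²) is removed, clipping the outline — 1 connected region; the 17.5×22 cube at (2, 9) contributes its full rectangle; Taking the first minus the rest: starting from that combined region, the 17.5×22 cube at (2, 9) partially overlaps it — only the 1.21 mm² overlap (of its 385.00 mm²) is removed, clipping the outline — 1 connected region; (rotated 15° about Z; rotation is an isometry so areas/perimeters/island counts are preserved). The outline is a single polygon with 12 vertices. Extrusion per mm of travel: 0.4 × 0.32 / (π × 0.875²) = 0.053216. Accumulating E over each segment gives final E = 1.6846.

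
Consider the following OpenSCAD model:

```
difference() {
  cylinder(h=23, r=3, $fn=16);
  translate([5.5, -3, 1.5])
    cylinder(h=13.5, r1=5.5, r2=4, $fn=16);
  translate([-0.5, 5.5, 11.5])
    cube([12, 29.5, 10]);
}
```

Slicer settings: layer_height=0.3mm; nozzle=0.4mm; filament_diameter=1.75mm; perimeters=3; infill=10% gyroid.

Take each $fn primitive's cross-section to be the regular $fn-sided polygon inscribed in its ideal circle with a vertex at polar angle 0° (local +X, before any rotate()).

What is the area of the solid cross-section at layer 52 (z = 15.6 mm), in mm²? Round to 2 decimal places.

27.55 mm²

At z = 15.6 mm: the r=3 cylinder gives a regular 16-gon of circumradius 3 (constant along its height) (area = (16/2)·3.000²·sin(360°/16) = 27.55 mm²); the cone at (5.5, -3) is absent (z outside [1.5, 15]); the 12×29.5 cube at (-0.5, 5.5) contributes its full rectangle (area 354.00 mm²); After the difference (first − rest): starting from the r=3 cylinder (27.55 mm²), the 12×29.5 cube at (-0.5, 5.5) misses the remaining region (no effect) — area = 27.55 mm². Overall, the cross-section is a single solid region. Net area = 27.55 mm².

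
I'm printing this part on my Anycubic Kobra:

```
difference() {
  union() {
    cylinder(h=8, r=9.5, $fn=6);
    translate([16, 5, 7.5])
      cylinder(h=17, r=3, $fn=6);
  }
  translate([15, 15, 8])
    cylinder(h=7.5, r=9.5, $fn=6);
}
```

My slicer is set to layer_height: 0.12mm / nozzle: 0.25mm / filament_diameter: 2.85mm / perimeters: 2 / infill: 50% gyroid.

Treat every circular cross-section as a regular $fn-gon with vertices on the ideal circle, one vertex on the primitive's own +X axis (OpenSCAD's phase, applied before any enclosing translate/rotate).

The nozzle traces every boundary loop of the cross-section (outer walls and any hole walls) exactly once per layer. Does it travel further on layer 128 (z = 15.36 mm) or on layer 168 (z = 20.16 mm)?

layer 168 (z = 20.16 mm)

Layer 128 (z = 15.36): the cylinder is not intersected at this z (z outside [0, 8]); the r=3 cylinder at (16, 5) gives a regular 6-gon of circumradius 3 (constant along its height) (perimeter = 2·6·3.000·sin(180°/6) = 18.00 mm); Merging all regions: only the r=3 cylinder at (16, 5) is present, so the union is just that shape — boundary = 18.00 mm; the r=9.5 cylinder at (15, 15) contributes a regular 6-gon of circumradius 9.5 (perimeter = 2·6·9.500·sin(180°/6) = 57.00 mm); After the difference (first − rest): starting from the result so far, the r=9.5 cylinder at (15, 15) partially overlaps it — only the 2.87 mm² overlap (of its 234.48 mm²) is removed, clipping the outline — boundary = 17.05 mm. So its perimeter = 17.05 mm. Layer 168 (z = 20.16): the cylinder is absent (z outside [0, 8]); the r=3 cylinder at (16, 5) gives a regular 6-gon of circumradius 3 (constant along its height) (perimeter = 2·6·3.000·sin(180°/6) = 18.00 mm); Combining (union): only the r=3 cylinder at (16, 5) is present, so the union is just that shape — boundary = 18.00 mm; the cylinder at (15, 15) does not reach this height (z outside [8, 15.5]); Taking the first minus the rest: none of the subtracted shapes is present at this height, so the result so far is unchanged — boundary = 18.00 mm. So its perimeter = 18.00 mm. Layer 168 is larger (18.00 vs 17.05 mm).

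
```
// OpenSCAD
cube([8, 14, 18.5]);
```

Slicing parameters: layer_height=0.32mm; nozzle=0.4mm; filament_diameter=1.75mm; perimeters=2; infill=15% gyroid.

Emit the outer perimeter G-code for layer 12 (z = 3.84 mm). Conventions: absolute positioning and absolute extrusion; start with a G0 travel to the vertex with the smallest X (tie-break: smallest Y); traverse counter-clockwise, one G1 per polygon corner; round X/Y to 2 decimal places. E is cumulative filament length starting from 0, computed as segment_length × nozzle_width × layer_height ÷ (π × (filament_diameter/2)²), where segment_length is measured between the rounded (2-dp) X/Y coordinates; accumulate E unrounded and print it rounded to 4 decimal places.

G0 X0.00 Y0.00 Z3.84
G1 X8.00 Y0.00 E0.4257
G1 X8.00 Y14.00 E1.1708
G1 X0.00 Y14.00 E1.5965
G1 X0.00 Y0.00 E2.3415

At z = 3.84 mm: the cube is present — its section is the full 8×14 rectangle. The outline is a single polygon with 4 vertices. Extrusion per mm of travel: 0.4 × 0.32 / (π × 0.875²) = 0.053216. Accumulating E over each segment gives final E = 2.3415.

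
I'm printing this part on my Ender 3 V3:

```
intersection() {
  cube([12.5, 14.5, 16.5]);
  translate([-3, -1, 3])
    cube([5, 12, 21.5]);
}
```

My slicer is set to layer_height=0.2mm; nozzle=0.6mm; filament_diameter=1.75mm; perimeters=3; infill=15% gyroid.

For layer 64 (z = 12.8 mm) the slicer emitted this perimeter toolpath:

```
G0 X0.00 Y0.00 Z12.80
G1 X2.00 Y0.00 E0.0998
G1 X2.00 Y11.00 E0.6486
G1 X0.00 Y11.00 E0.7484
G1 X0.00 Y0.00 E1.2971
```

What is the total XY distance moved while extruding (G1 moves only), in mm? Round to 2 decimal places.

26.00 mm

Sum the Euclidean lengths of each G1 segment: total = 26.00 mm.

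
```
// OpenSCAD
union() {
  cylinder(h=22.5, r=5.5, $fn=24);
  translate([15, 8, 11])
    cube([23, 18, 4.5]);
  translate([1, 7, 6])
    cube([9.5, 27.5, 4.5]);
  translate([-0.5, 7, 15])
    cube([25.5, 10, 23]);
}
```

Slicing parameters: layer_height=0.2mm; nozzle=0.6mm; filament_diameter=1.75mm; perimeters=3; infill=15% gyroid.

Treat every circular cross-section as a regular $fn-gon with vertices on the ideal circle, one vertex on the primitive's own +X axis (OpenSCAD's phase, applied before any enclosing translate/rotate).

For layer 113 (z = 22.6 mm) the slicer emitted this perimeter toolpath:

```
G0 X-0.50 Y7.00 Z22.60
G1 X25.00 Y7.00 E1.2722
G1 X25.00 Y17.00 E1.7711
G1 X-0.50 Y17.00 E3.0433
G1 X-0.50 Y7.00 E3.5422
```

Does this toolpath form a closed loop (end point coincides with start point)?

yes

Start point (G0): (-0.50, 7.00). End point (last G1): the path returns to the start — closed.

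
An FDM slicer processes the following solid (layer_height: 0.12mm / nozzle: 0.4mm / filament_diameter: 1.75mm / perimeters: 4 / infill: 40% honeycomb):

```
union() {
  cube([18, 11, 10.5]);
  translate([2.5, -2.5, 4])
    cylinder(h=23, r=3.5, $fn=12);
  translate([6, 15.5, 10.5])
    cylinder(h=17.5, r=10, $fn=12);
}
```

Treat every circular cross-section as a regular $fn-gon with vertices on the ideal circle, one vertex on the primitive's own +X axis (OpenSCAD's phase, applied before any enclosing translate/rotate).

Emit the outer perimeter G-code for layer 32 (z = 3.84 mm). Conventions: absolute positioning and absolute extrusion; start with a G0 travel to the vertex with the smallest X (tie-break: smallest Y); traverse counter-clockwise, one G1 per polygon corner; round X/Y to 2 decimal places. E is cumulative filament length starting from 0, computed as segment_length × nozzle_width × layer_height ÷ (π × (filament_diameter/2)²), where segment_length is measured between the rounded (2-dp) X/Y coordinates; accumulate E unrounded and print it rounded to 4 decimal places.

G0 X0.00 Y0.00 Z3.84
G1 X18.00 Y0.00 E0.3592
G1 X18.00 Y11.00 E0.5787
G1 X0.00 Y11.00 E0.9379
G1 X0.00 Y0.00 E1.1575

At z = 3.84 mm: the cube (footprint 18×11) is included at this height; the cylinder at (2.5, -2.5) is not intersected at this z (z outside [4, 27]); the cylinder at (6, 15.5) is absent (z outside [10.5, 28]); Merging all regions: only the 18×11 cube is present, so the union is just that shape — 1 connected region. The outline is a single polygon with 4 vertices. Extrusion per mm of travel: 0.4 × 0.12 / (π × 0.875²) = 0.019956. Accumulating E over each segment gives final E = 1.1575.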